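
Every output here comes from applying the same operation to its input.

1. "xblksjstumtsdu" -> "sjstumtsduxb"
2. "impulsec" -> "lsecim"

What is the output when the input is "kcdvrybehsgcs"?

rybehsgcskc

The pattern: move the first 2 characters to the end (rotate left by 2), then delete the first 2 characters.
For "kcdvrybehsgcs", step one produces "dvrybehsgcskc"; step two turns that into "rybehsgcskc".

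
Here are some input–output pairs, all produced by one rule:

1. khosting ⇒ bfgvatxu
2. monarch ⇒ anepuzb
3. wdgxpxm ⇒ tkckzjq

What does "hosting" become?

fgvatub

Each output is the input with this applied: move the first 2 characters to the end (rotate left by 2), then shift every letter 13 places forward in the alphabet (wrapping around) — i.e. ROT13.
For "hosting", step one produces "stingho"; step two turns that into "fgvatub".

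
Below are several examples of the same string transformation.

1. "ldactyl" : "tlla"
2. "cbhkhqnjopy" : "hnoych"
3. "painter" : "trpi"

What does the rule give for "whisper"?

prwi

The pattern: keep every other character starting from the first (positions 1st, 3rd, 5th, ...), then move the first 2 characters to the end (rotate left by 2).
Working it through for "whisper": intermediate "wipr", final "prwi".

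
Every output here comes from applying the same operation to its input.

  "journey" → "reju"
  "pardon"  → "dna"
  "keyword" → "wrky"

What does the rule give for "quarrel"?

The rule is to move the first 3 characters to the end (rotate left by 3), then keep every other character starting from the first (positions 1st, 3rd, 5th, ...).
For "quarrel", step one produces "rrelqua"; step two turns that into "reqa".

reqa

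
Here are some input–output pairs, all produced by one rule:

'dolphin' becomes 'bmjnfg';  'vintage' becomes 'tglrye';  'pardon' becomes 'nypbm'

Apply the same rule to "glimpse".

ejgknq

Each output is the input with this applied: shift every letter 2 places backward in the alphabet (wrapping around), then delete the last character.
For "glimpse" the result is "ejgknq".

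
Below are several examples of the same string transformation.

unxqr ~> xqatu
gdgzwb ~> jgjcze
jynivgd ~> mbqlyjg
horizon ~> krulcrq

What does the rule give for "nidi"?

qlgl

The pattern: shift every letter 3 places forward in the alphabet (wrapping around).
"nidi" → "qlgl".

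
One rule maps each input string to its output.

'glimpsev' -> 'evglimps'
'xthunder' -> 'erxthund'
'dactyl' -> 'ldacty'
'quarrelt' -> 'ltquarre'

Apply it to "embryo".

In each case the input is transformed by: move the first 2 characters to the end (rotate left by 2), then swap the front and back halves of the string.
Starting from "embryo": after the first operation, "bryoem"; after the second, "oembry".

oembry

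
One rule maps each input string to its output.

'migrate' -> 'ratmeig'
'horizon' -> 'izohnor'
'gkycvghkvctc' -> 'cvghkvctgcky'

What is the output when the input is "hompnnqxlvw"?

pnnqxlvhwom

The rule is to swap the first and last characters, then move the first 3 characters to the end (rotate left by 3).
For "hompnnqxlvw", step one produces "wompnnqxlvh"; step two turns that into "pnnqxlvhwom".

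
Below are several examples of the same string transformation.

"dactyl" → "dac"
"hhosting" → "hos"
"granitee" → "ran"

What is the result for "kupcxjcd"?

upc

The pattern: swap the front and back halves of the string, then keep only the last 3 characters.
Applying that to "kupcxjcd" gives "upc".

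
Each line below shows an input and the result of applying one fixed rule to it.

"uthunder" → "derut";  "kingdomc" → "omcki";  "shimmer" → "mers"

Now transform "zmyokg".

okg

Rule — move the last 3 characters to the front (rotate right by 3), then delete the last 3 characters.
On "zmyokg": the first step gives "okgzmy", and the second then gives "okg".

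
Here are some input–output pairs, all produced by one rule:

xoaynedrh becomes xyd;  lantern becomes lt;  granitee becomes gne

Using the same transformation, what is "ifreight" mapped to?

Rule — move the last character to the front, then keep one character in every 3, starting at position 2 (positions 2nd, 5th, 8th, ...).
Working it through for "ifreight": intermediate "tifreigh", final "ieh".

ieh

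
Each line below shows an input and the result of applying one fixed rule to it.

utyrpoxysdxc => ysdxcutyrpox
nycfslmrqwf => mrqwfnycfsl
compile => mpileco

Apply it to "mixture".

The rule is to move the last 2 characters to the front (rotate right by 2), then move the last 3 characters to the front (rotate right by 3).
Starting from "mixture": after the first operation, "remixtu"; after the second, "xturemi".

xturemi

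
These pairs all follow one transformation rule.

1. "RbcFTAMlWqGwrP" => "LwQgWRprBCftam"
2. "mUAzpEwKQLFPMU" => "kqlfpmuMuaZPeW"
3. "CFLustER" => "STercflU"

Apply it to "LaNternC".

Looking at the pairs, the operation is to swap the front and back halves of the string, then flip the case of every letter.
For "LaNternC", step one produces "ernCLaNt"; step two turns that into "ERNclAnT".

ERNclAnT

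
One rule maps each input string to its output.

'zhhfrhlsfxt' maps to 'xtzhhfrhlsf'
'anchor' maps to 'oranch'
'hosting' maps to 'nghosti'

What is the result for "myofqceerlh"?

The transformation: move the last 2 characters to the front (rotate right by 2).
For "myofqceerlh" the result is "lhmyofqceer".

lhmyofqceer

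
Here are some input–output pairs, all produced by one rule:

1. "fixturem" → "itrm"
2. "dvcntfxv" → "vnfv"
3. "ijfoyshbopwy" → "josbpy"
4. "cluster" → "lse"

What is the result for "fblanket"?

bakt

The pattern: keep every other character starting from the second (positions 2nd, 4th, 6th, ...).
"fblanket" → "bakt".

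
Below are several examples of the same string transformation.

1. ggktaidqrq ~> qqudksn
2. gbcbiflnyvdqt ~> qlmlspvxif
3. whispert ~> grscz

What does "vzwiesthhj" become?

What's happening: shift every letter 10 places forward in the alphabet (wrapping around), then delete the last 3 characters.
Starting from "vzwiesthhj": after the first operation, "fjgsocdrrt"; after the second, "fjgsocd".

fjgsocd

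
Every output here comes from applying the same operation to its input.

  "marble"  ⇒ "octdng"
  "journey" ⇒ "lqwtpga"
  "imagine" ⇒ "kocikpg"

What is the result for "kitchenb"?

Each output is the input with this applied: shift every letter 2 places forward in the alphabet (wrapping around).
Applying that to "kitchenb" gives "mkvejgpd".

mkvejgpd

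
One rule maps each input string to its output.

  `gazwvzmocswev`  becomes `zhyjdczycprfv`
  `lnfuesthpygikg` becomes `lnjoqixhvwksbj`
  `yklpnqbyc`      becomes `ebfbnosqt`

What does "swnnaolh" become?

rokvzqqd

The pattern: shift every letter 3 places forward in the alphabet (wrapping around), then move the last 3 characters to the front (rotate right by 3).
On "swnnaolh": the first step gives "vzqqdrok", and the second then gives "rokvzqqd".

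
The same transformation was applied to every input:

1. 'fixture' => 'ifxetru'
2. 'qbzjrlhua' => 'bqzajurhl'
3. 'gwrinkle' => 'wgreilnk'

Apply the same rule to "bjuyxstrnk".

Looking at the pairs, the operation is to move the first character to the end, then take characters alternately from the front and the back (1st, last, 2nd, 2nd-last, ...).
For "bjuyxstrnk", step one produces "juyxstrnkb"; step two turns that into "jbukynxrst".
(Check on "fixture": → "ixturef" → "ifxetru" ✓)

jbukynxrst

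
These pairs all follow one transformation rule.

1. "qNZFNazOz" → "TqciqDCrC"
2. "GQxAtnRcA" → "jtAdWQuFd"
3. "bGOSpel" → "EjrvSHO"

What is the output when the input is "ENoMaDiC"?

The pattern: flip the case of every letter, then shift every letter 3 places forward in the alphabet (wrapping around).
For "ENoMaDiC", step one produces "enOmAdIc"; step two turns that into "hqRpDgLf".

hqRpDgLf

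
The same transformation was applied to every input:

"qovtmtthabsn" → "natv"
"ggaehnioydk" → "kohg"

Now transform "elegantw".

The transformation: reverse the string, then keep one character in every 3, starting at position 1 (positions 1st, 4th, 7th, ...).
Doing the same to "elegantw": "wal".
(Check on "ggaehnioydk": → "kdyoinheagg" → "kohg" ✓)

wal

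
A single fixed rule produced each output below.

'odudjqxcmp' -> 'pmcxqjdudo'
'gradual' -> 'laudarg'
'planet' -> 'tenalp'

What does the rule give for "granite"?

The pattern: reverse the string.
Applying that to "granite" gives "etinarg".

etinarg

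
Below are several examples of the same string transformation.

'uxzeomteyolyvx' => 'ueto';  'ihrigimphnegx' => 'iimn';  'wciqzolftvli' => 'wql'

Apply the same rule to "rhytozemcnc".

Each output is the input with this applied: delete the last 3 characters, then keep one character in every 3, starting at position 1 (positions 1st, 4th, 7th, ...).
For "rhytozemcnc" the result is "rte".

rte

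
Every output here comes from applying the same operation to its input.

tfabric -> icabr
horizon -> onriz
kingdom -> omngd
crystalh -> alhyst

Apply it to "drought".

htoug

The rule is to delete the first 2 characters, then move the first 3 characters to the end (rotate left by 3).
For "drought", step one produces "ought"; step two turns that into "htoug".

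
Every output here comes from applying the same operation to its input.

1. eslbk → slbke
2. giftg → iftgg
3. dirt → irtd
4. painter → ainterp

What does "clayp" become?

laypc

Looking at the pairs, the operation is to move the first character to the end.
Doing the same to "clayp": "laypc".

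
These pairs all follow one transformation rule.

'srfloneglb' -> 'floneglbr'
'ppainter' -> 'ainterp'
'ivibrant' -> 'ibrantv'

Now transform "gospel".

spelo

Each output is the input with this applied: delete the first character, then move the first character to the end.
On "gospel": the first step gives "ospel", and the second then gives "spelo".
(Check on "ivibrant": → "vibrant" → "ibrantv" ✓)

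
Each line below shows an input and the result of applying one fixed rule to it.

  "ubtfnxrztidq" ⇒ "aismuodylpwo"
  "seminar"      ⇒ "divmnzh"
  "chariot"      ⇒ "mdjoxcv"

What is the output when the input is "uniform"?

In each case the input is transformed by: move the first 3 characters to the end (rotate left by 3), then shift every letter 5 places backward in the alphabet (wrapping around).
Applying both steps to "uniform": "formuni", then "ajmhpid".

ajmhpid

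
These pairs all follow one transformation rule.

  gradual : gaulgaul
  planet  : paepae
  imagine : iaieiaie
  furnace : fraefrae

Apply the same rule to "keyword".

kyodkyod

In each case the input is transformed by: keep every other character starting from the first (positions 1st, 3rd, 5th, ...), then write the whole string twice.
Applying both steps to "keyword": "kyod", then "kyodkyod".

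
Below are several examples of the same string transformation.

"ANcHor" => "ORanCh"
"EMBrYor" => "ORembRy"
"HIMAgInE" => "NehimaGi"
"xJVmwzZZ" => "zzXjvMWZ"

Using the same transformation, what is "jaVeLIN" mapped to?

inJAvEl

Rule — flip the case of every letter, then move the last 2 characters to the front (rotate right by 2).
Applying both steps to "jaVeLIN": "JAvElin", then "inJAvEl".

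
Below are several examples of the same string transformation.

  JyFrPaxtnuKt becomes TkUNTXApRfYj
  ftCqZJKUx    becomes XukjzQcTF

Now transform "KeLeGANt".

In each case the input is transformed by: reverse the string, then flip the case of every letter.
Starting from "KeLeGANt": after the first operation, "tNAGeLeK"; after the second, "TnagElEk".

TnagElEk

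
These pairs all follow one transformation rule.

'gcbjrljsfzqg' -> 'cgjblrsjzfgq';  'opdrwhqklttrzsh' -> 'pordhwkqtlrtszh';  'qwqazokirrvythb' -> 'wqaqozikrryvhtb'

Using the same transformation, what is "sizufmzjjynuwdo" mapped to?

The rule is to swap each adjacent pair of characters (1↔2, 3↔4, ...).
On "sizufmzjjynuwdo" that produces "isuzmfjzyjundwo".

isuzmfjzyjundwo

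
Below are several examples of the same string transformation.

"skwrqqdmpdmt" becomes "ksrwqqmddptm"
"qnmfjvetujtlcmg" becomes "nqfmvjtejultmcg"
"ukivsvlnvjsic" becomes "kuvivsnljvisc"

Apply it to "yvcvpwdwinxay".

What's happening: swap each adjacent pair of characters (1↔2, 3↔4, ...).
Doing the same to "yvcvpwdwinxay": "vyvcwpwdniaxy".

vyvcwpwdniaxy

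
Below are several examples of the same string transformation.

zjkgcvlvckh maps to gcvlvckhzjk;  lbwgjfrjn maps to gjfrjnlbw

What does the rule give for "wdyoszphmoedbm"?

Each output is the input with this applied: move the first 3 characters to the end (rotate left by 3).
Applying that to "wdyoszphmoedbm" gives "oszphmoedbmwdy".

oszphmoedbmwdy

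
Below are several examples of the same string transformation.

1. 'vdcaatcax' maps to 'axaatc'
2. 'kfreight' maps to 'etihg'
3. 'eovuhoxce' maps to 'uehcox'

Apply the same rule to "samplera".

palre

What's happening: delete the first 3 characters, then take characters alternately from the front and the back (1st, last, 2nd, 2nd-last, ...).
Working it through for "samplera": intermediate "plera", final "palre".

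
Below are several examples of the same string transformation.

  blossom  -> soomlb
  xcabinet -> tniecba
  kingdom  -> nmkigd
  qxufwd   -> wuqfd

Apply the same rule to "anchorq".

qonhca

In each case the input is transformed by: sort the characters into reverse alphabetical order, then delete the first character.
Doing the same to "anchorq": "qonhca".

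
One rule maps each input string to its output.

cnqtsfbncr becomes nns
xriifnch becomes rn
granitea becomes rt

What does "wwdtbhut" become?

The pattern: take characters alternately from the front and the back (1st, last, 2nd, 2nd-last, ...), then keep one character in every 3, starting at position 3 (positions 3rd, 6th, 9th, ...).
On "wwdtbhut" that produces "wh".

wh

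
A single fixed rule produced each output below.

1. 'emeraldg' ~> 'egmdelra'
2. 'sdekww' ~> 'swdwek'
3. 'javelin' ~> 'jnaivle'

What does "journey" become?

jyoeunr

The transformation: take characters alternately from the front and the back (1st, last, 2nd, 2nd-last, ...).
Doing the same to "journey": "jyoeunr".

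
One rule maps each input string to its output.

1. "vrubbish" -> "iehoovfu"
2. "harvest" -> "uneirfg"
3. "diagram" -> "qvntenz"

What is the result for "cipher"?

pvcure

What's happening: shift every letter 13 places forward in the alphabet (wrapping around) — i.e. ROT13.
For "cipher" the result is "pvcure".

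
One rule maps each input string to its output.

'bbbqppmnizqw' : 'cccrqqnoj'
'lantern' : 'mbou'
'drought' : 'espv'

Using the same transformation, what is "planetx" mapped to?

qmbo

Each output is the input with this applied: shift every letter 1 place forward in the alphabet (wrapping around), then delete the last 3 characters.
On "planetx": the first step gives "qmbofuy", and the second then gives "qmbo".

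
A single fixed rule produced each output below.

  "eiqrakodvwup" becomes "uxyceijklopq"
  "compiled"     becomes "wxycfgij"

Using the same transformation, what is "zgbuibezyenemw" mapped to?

vvyyyacghoqstt

The rule is to sort the characters into alphabetical order, then shift every letter 6 places backward in the alphabet (wrapping around).
Working it through for "zgbuibezyenemw": intermediate "bbeeegimnuwyzz", final "vvyyyacghoqstt".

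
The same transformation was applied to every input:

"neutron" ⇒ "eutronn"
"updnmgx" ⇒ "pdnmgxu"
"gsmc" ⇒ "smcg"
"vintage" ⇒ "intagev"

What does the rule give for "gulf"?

The rule is to move the first character to the end.
On "gulf" that produces "ulfg".

ulfg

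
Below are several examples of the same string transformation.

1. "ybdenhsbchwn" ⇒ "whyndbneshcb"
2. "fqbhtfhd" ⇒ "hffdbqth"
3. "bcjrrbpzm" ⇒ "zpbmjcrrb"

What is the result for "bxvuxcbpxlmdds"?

Looking at the pairs, the operation is to move the last 3 characters to the front (rotate right by 3), then swap each adjacent pair of characters (1↔2, 3↔4, ...).
"bxvuxcbpxlmdds" → "ddsbxvuxcbpxlm" → "ddbsvxxubcxpml".

ddbsvxxubcxpml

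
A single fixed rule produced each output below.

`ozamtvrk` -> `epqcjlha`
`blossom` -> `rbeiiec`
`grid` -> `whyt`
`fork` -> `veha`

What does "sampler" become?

iqcfbuh

The pattern: shift every letter 10 places backward in the alphabet (wrapping around).
So "sampler" becomes "iqcfbuh".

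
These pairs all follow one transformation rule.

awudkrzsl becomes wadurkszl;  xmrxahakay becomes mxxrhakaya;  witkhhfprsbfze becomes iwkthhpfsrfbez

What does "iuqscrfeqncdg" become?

uisqrcefnqdcg

The transformation: swap each adjacent pair of characters (1↔2, 3↔4, ...).
Doing the same to "iuqscrfeqncdg": "uisqrcefnqdcg".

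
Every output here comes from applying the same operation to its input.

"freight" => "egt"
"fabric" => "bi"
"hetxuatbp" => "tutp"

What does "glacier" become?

air

The pattern: delete the first character, then keep every other character starting from the second (positions 2nd, 4th, 6th, ...).
For "glacier", step one produces "lacier"; step two turns that into "air".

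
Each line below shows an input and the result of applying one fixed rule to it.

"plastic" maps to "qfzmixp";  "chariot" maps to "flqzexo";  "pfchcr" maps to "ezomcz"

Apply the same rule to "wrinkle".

What's happening: move the last 3 characters to the front (rotate right by 3), then shift every letter 3 places backward in the alphabet (wrapping around).
"wrinkle" → "klewrin" → "hibtofk".

hibtofk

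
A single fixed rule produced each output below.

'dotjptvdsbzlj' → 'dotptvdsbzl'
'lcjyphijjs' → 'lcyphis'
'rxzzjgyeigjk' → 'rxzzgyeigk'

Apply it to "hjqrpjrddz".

hqrprddz

Looking at the pairs, the operation is to remove every "j".
So "hjqrpjrddz" becomes "hqrprddz".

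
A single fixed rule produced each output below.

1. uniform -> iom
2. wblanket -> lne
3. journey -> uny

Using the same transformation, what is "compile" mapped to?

Each output is the input with this applied: delete the first 2 characters, then keep every other character starting from the first (positions 1st, 3rd, 5th, ...).
On "compile" that produces "mie".

mie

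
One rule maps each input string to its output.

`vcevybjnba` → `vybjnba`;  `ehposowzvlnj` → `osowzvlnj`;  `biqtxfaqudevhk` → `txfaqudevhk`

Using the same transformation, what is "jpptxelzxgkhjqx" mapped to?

txelzxgkhjqx

What's happening: delete the first 3 characters.
On "jpptxelzxgkhjqx" that produces "txelzxgkhjqx".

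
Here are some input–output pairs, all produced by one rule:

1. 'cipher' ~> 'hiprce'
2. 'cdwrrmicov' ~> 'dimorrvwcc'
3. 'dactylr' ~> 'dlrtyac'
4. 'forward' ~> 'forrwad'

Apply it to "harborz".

The transformation: sort the characters into alphabetical order, then move the first 2 characters to the end (rotate left by 2).
Working it through for "harborz": intermediate "abhorrz", final "horrzab".

horrzab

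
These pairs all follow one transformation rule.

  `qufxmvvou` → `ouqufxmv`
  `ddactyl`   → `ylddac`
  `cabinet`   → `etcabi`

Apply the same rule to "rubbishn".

hnrubbi

In each case the input is transformed by: move the last 3 characters to the front (rotate right by 3), then delete the first character.
"rubbishn" → "shnrubbi" → "hnrubbi".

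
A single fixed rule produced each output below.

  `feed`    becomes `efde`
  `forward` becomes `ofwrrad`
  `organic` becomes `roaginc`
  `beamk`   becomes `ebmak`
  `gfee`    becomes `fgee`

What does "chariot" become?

hcraoit

The transformation: swap each adjacent pair of characters (1↔2, 3↔4, ...).
Doing the same to "chariot": "hcraoit".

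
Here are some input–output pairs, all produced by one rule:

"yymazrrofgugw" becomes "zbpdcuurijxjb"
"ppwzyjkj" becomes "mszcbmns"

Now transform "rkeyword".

Each output is the input with this applied: shift every letter 3 places forward in the alphabet (wrapping around), then swap the first and last characters.
Applying that to "rkeyword" gives "gnhbzruu".

gnhbzruu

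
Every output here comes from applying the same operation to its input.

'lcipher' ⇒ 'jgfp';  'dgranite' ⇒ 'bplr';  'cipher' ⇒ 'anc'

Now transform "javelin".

Each output is the input with this applied: keep every other character starting from the first (positions 1st, 3rd, 5th, ...), then shift every letter 2 places backward in the alphabet (wrapping around).
Working it through for "javelin": intermediate "jvln", final "htjl".
(Check on "dgranite": → "drnt" → "bplr" ✓)

htjl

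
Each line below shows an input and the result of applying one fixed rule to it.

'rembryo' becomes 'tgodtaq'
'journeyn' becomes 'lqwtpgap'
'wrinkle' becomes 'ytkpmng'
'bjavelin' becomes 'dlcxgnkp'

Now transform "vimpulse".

xkorwnug

Rule — shift every letter 2 places forward in the alphabet (wrapping around).
Doing the same to "vimpulse": "xkorwnug".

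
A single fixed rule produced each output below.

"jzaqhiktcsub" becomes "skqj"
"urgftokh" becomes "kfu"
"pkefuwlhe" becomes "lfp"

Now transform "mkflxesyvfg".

The transformation: keep one character in every 3, starting at position 1 (positions 1st, 4th, 7th, ...), then reverse the string.
On "mkflxesyvfg": the first step gives "mlsf", and the second then gives "fslm".
(Check on "pkefuwlhe": → "pfl" → "lfp" ✓)

fslm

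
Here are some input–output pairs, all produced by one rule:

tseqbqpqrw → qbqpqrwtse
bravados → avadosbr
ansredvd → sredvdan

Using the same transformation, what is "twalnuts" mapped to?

In each case the input is transformed by: swap the front and back halves of the string, then move the last 2 characters to the front (rotate right by 2).
Working it through for "twalnuts": intermediate "nutstwal", final "alnutstw".

alnutstw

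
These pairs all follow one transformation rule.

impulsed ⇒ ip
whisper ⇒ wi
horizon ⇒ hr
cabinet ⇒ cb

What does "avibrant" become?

ai

The transformation: keep every other character starting from the first (positions 1st, 3rd, 5th, ...), then delete the last 2 characters.
On "avibrant" that produces "ai".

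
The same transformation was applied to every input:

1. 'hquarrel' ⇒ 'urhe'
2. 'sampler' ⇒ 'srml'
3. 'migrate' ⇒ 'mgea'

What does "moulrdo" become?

In each case the input is transformed by: keep every other character starting from the first (positions 1st, 3rd, 5th, ...), then sort the characters into reverse alphabetical order.
For "moulrdo", step one produces "muro"; step two turns that into "urom".

urom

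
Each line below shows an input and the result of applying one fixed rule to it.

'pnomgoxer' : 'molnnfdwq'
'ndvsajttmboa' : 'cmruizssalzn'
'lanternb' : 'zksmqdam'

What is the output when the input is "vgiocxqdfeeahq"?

Looking at the pairs, the operation is to shift every letter 1 place backward in the alphabet (wrapping around), then swap each adjacent pair of characters (1↔2, 3↔4, ...).
Starting from "vgiocxqdfeeahq": after the first operation, "ufhnbwpceddzgp"; after the second, "funhwbcpdezdpg".
(Check on "lanternb": → "kzmsdqma" → "zksmqdam" ✓)

funhwbcpdezdpg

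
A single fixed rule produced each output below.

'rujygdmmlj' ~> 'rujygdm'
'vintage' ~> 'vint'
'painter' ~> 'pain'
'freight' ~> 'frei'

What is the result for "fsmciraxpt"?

fsmcira

What's happening: delete the last 3 characters.
Doing the same to "fsmciraxpt": "fsmcira".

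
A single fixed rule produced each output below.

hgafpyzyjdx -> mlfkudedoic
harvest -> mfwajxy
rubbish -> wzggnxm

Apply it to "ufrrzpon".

What's happening: shift every letter 5 places forward in the alphabet (wrapping around).
"ufrrzpon" → "zkwweuts".

zkwweuts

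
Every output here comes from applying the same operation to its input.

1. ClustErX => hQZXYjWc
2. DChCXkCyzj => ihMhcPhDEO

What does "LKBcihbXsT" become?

Each output is the input with this applied: flip the case of every letter, then shift every letter 5 places forward in the alphabet (wrapping around).
Starting from "LKBcihbXsT": after the first operation, "lkbCIHBxSt"; after the second, "qpgHNMGcXy".
(Check on "ClustErX": → "cLUSTeRx" → "hQZXYjWc" ✓)

qpgHNMGcXy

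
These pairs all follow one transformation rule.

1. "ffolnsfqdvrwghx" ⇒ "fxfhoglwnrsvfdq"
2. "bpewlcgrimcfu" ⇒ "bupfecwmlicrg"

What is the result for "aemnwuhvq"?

The transformation: take characters alternately from the front and the back (1st, last, 2nd, 2nd-last, ...).
"aemnwuhvq" → "aqevmhnuw".

aqevmhnuw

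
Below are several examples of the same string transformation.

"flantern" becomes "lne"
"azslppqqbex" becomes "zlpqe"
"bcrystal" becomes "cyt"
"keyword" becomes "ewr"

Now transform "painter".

ane

The rule is to delete the last character, then keep every other character starting from the second (positions 2nd, 4th, 6th, ...).
Starting from "painter": after the first operation, "painte"; after the second, "ane".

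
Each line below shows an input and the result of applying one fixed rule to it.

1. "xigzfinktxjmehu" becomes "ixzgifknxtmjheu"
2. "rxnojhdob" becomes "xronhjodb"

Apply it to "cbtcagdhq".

bcctgahdq

Rule — swap each adjacent pair of characters (1↔2, 3↔4, ...).
On "cbtcagdhq" that produces "bcctgahdq".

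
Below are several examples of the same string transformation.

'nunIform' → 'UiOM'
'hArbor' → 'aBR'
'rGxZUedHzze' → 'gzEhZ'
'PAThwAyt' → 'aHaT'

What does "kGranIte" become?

The rule is to keep every other character starting from the second (positions 2nd, 4th, 6th, ...), then flip the case of every letter.
For "kGranIte", step one produces "GaIe"; step two turns that into "gAiE".

gAiE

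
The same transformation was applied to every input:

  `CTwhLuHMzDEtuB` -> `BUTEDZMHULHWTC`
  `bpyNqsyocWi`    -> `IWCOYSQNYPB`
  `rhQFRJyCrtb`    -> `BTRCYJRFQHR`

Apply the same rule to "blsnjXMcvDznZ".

ZNZDVCMXJNSLB

What's happening: reverse the string, then convert every letter to uppercase.
"blsnjXMcvDznZ" → "ZnzDvcMXjnslb" → "ZNZDVCMXJNSLB".
(Check on "rhQFRJyCrtb": → "btrCyJRFQhr" → "BTRCYJRFQHR" ✓)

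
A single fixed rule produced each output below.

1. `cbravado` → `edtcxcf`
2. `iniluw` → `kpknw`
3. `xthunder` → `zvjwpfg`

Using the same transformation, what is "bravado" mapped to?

Rule — delete the last character, then shift every letter 2 places forward in the alphabet (wrapping around).
On "bravado": the first step gives "bravad", and the second then gives "dtcxcf".

dtcxcf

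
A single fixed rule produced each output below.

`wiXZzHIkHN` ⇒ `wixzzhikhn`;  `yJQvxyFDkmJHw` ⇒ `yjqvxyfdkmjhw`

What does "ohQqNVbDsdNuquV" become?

Each output is the input with this applied: convert every letter to lowercase.
Applying that to "ohQqNVbDsdNuquV" gives "ohqqnvbdsdnuquv".

ohqqnvbdsdnuquv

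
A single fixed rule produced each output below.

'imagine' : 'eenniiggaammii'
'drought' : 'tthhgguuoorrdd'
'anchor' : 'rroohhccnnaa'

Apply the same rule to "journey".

yyeennrruuoojj

The pattern: reverse the string, then double every character.
Working it through for "journey": intermediate "yenruoj", final "yyeennrruuoojj".
(Check on "anchor": → "rohcna" → "rroohhccnnaa" ✓)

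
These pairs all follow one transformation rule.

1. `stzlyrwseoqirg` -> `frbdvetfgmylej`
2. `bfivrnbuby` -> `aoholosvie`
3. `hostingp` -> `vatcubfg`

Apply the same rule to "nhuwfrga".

Looking at the pairs, the operation is to shift every letter 13 places forward in the alphabet (wrapping around) — i.e. ROT13, then swap the front and back halves of the string.
"nhuwfrga" → "auhjsetn" → "setnauhj".

setnauhj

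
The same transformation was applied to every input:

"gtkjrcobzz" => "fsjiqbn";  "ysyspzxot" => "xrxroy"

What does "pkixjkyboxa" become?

What's happening: delete the last 3 characters, then shift every letter 1 place backward in the alphabet (wrapping around).
Applying both steps to "pkixjkyboxa": "pkixjkyb", then "ojhwijxa".

ojhwijxa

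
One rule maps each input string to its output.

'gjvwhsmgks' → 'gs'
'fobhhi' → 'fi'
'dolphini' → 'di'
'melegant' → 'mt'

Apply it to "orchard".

Each output is the input with this applied: take characters alternately from the front and the back (1st, last, 2nd, 2nd-last, ...), then keep only the first 2 characters.
Starting from "orchard": after the first operation, "odrrcah"; after the second, "od".
(Check on "dolphini": → "dionliph" → "di" ✓)

od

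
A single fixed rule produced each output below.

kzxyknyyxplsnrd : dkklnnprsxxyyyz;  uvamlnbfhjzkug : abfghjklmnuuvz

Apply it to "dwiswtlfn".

dfilnstww

The transformation: sort the characters into alphabetical order.
So "dwiswtlfn" becomes "dfilnstww".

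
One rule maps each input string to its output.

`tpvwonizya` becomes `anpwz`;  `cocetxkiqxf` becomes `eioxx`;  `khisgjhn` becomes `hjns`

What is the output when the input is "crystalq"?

In each case the input is transformed by: keep every other character starting from the second (positions 2nd, 4th, 6th, ...), then sort the characters into alphabetical order.
For "crystalq" the result is "aqrs".

aqrs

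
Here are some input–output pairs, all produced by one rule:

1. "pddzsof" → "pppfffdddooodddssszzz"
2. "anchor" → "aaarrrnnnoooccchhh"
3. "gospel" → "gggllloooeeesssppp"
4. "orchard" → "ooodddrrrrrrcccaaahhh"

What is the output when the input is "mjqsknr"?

mmmrrrjjjnnnqqqkkksss

Rule — take characters alternately from the front and the back (1st, last, 2nd, 2nd-last, ...), then repeat every character 3 times.
For "mjqsknr", step one produces "mrjnqks"; step two turns that into "mmmrrrjjjnnnqqqkkksss".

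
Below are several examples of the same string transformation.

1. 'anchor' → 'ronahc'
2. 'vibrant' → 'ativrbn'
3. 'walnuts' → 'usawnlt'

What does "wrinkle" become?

kerwnil

Looking at the pairs, the operation is to swap each adjacent pair of characters (1↔2, 3↔4, ...), then move the last 2 characters to the front (rotate right by 2).
On "wrinkle": the first step gives "rwnilke", and the second then gives "kerwnil".
(Check on "walnuts": → "awnltus" → "usawnlt" ✓)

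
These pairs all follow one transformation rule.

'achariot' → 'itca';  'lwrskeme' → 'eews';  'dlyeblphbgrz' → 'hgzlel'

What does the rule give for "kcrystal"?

Looking at the pairs, the operation is to swap the front and back halves of the string, then keep every other character starting from the second (positions 2nd, 4th, 6th, ...).
On "kcrystal": the first step gives "stalkcry", and the second then gives "tlcy".

tlcy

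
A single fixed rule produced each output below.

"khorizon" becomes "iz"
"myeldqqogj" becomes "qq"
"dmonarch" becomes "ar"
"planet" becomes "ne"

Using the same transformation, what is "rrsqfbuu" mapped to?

The pattern: swap the front and back halves of the string, then keep only the first 2 characters.
For "rrsqfbuu", step one produces "fbuurrsq"; step two turns that into "fb".

fb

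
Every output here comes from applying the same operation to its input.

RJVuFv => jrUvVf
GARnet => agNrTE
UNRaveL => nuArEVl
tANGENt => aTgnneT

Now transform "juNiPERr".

UJInepRr

The pattern: swap each adjacent pair of characters (1↔2, 3↔4, ...), then flip the case of every letter.
Applying both steps to "juNiPERr": "ujiNEPrR", then "UJInepRr".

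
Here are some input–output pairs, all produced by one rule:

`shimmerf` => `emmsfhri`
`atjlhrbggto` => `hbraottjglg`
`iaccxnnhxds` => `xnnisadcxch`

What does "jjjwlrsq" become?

In each case the input is transformed by: take characters alternately from the front and the back (1st, last, 2nd, 2nd-last, ...), then move the last 3 characters to the front (rotate right by 3).
Applying both steps to "jjjwlrsq": "jqjsjrwl", then "rwljqjsj".

rwljqjsj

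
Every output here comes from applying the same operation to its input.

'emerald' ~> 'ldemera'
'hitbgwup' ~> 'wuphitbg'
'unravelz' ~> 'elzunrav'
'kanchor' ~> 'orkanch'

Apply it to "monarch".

The pattern: move the first 3 characters to the end (rotate left by 3), then move the first 2 characters to the end (rotate left by 2).
On "monarch": the first step gives "archmon", and the second then gives "chmonar".

chmonar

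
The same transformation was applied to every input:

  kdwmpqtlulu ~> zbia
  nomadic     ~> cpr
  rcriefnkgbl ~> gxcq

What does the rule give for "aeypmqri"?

The transformation: shift every letter 11 places backward in the alphabet (wrapping around), then keep one character in every 3, starting at position 1 (positions 1st, 4th, 7th, ...).
Applying both steps to "aeypmqri": "ptnebfgx", then "peg".

peg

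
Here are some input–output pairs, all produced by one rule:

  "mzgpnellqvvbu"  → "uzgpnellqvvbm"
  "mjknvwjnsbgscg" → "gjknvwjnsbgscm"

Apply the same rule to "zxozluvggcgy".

The rule is to swap the first and last characters.
For "zxozluvggcgy" the result is "yxozluvggcgz".

yxozluvggcgz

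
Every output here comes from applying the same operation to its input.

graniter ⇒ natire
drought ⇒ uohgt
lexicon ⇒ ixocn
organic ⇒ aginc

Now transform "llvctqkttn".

The transformation: delete the first 2 characters, then swap each adjacent pair of characters (1↔2, 3↔4, ...).
On "llvctqkttn": the first step gives "vctqkttn", and the second then gives "cvqttknt".

cvqttknt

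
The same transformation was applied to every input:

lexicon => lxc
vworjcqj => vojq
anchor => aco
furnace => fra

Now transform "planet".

Each output is the input with this applied: swap each adjacent pair of characters (1↔2, 3↔4, ...), then keep every other character starting from the second (positions 2nd, 4th, 6th, ...).
Starting from "planet": after the first operation, "lpnate"; after the second, "pae".

pae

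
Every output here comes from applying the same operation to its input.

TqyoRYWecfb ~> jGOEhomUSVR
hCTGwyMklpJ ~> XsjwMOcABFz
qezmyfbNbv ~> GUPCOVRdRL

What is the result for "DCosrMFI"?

The rule is to shift every letter 10 places backward in the alphabet (wrapping around), then flip the case of every letter.
For "DCosrMFI", step one produces "TSeihCVY"; step two turns that into "tsEIHcvy".
(Check on "qezmyfbNbv": → "gupcovrDrl" → "GUPCOVRdRL" ✓)

tsEIHcvy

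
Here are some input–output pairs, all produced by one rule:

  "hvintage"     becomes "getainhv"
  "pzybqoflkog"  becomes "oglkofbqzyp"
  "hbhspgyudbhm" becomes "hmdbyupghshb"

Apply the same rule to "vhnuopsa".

Rule — reverse the string, then swap each adjacent pair of characters (1↔2, 3↔4, ...).
Working it through for "vhnuopsa": intermediate "aspounhv", final "saopnuvh".

saopnuvh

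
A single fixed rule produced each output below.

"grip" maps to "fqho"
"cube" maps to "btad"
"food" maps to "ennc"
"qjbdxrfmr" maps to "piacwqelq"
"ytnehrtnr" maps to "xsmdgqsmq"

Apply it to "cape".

Rule — shift every letter 1 place backward in the alphabet (wrapping around).
So "cape" becomes "bzod".

bzod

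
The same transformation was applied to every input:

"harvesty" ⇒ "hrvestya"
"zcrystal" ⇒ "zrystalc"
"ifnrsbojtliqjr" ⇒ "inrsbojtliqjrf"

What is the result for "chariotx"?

cariotxh

What's happening: move the first character to the end, then swap the first and last characters.
Starting from "chariotx": after the first operation, "hariotxc"; after the second, "cariotxh".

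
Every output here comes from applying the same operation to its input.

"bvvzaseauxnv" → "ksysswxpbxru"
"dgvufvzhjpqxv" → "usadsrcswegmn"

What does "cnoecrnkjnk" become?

khzklbzokhg

The pattern: move the last 2 characters to the front (rotate right by 2), then shift every letter 3 places backward in the alphabet (wrapping around).
For "cnoecrnkjnk", step one produces "nkcnoecrnkj"; step two turns that into "khzklbzokhg".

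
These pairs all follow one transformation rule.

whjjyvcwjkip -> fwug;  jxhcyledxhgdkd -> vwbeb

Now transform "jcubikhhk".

agf

Looking at the pairs, the operation is to keep one character in every 3, starting at position 2 (positions 2nd, 5th, 8th, ...), then shift every letter 2 places backward in the alphabet (wrapping around).
"jcubikhhk" → "cih" → "agf".
(Check on "whjjyvcwjkip": → "hywi" → "fwug" ✓)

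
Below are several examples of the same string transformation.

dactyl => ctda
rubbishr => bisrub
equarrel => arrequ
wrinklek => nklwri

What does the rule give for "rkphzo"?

phrk

Looking at the pairs, the operation is to delete the last 2 characters, then swap the front and back halves of the string.
Working it through for "rkphzo": intermediate "rkph", final "phrk".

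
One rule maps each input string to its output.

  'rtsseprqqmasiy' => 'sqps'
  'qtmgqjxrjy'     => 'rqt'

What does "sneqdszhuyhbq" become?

hhdn

Looking at the pairs, the operation is to reverse the string, then keep one character in every 3, starting at position 3 (positions 3rd, 6th, 9th, ...).
Working it through for "sneqdszhuyhbq": intermediate "qbhyuhzsdqens", final "hhdn".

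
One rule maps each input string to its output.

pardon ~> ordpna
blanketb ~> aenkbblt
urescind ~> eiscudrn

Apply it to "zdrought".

rgouztdh

Looking at the pairs, the operation is to take characters alternately from the front and the back (1st, last, 2nd, 2nd-last, ...), then swap the front and back halves of the string.
On "zdrought": the first step gives "ztdhrgou", and the second then gives "rgouztdh".
(Check on "urescind": → "udrneisc" → "eiscudrn" ✓)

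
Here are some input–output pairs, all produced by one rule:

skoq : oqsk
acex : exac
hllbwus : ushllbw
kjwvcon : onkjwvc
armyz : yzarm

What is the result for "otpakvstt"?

The rule is to move the last 2 characters to the front (rotate right by 2).
For "otpakvstt" the result is "ttotpakvs".

ttotpakvs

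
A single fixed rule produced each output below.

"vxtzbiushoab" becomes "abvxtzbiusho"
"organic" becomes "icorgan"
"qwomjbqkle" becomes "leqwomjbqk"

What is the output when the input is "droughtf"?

tfdrough

In each case the input is transformed by: move the last 2 characters to the front (rotate right by 2).
So "droughtf" becomes "tfdrough".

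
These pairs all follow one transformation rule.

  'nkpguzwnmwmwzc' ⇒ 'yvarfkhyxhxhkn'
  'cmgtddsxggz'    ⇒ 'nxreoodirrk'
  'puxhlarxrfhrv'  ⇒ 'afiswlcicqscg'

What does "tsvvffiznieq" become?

Looking at the pairs, the operation is to shift every letter 11 places forward in the alphabet (wrapping around).
"tsvvffiznieq" → "edggqqtkytpb".

edggqqtkytpb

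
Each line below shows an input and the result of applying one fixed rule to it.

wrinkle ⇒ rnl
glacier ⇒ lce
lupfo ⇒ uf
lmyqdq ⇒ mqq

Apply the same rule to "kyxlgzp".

ylz

The pattern: keep every other character starting from the second (positions 2nd, 4th, 6th, ...).
"kyxlgzp" → "ylz".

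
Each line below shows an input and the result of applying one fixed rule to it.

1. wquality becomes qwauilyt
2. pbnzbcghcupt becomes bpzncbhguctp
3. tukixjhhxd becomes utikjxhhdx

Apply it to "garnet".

Each output is the input with this applied: swap each adjacent pair of characters (1↔2, 3↔4, ...).
Applying that to "garnet" gives "agnrte".

agnrte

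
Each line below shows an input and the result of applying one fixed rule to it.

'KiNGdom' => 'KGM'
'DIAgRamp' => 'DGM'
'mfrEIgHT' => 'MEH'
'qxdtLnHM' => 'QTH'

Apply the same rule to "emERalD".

The pattern: keep one character in every 3, starting at position 1 (positions 1st, 4th, 7th, ...), then convert every letter to uppercase.
Working it through for "emERalD": intermediate "eRD", final "ERD".

ERD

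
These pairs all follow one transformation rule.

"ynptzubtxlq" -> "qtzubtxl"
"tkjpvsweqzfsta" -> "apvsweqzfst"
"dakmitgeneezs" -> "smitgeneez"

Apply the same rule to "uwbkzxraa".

akzxra

What's happening: delete the first 3 characters, then move the last character to the front.
On "uwbkzxraa": the first step gives "kzxraa", and the second then gives "akzxra".
(Check on "tkjpvsweqzfsta": → "pvsweqzfsta" → "apvsweqzfst" ✓)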